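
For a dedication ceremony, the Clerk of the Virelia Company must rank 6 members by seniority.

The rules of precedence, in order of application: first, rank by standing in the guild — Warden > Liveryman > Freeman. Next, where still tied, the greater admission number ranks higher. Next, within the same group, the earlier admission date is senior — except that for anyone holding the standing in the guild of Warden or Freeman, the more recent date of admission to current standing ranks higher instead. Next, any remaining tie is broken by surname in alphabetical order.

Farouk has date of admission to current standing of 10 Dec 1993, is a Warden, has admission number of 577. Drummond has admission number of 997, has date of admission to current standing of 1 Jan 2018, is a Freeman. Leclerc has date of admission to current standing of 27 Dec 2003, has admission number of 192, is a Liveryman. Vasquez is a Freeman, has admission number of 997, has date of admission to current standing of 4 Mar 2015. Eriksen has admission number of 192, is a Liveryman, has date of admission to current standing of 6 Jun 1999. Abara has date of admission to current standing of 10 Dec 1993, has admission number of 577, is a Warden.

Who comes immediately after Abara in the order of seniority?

Farouk

By standing in the guild: Abara and Farouk (Warden); then Eriksen and Leclerc (Liveryman); then Drummond and Vasquez (Freeman).
Abara and Farouk both have admission number 577, so the next rule applies.
Abara and Farouk both have date of admission to current standing 10 Dec 1993, so the next rule applies.
Among Abara and Farouk, alphabetically by surname: Abara before Farouk.
Eriksen and Leclerc both have admission number 192, so the next rule applies.
Among Eriksen and Leclerc, by date of admission to current standing (earlier first): Eriksen (6 Jun 1999) before Leclerc (27 Dec 2003).
Drummond and Vasquez both have admission number 997, so the next rule applies.
Among Drummond and Vasquez, by date of admission to current standing (later first) (reversed rule for this group): Drummond (1 Jan 2018) before Vasquez (4 Mar 2015).
Order: Abara, Farouk, Eriksen, Leclerc, Drummond, Vasquez.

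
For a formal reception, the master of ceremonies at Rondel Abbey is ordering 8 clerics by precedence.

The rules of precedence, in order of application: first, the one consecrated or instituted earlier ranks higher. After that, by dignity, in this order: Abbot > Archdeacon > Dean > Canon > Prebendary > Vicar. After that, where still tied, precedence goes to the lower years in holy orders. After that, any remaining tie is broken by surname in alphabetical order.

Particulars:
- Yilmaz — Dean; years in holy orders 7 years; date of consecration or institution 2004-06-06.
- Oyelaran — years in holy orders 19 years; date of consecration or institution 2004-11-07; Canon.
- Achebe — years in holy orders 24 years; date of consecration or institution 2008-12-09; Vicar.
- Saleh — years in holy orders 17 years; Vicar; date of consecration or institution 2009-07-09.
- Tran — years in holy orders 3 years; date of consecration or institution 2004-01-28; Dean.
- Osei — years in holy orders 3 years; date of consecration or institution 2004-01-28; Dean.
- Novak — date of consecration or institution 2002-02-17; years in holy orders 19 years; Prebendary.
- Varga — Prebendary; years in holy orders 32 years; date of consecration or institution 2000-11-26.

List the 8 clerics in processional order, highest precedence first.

By date of consecration or institution (earlier first): Varga (2000-11-26); then Novak (2002-02-17); then Osei and Tran (both 2004-01-28); then Yilmaz (2004-06-06); then Oyelaran (2004-11-07); then Achebe (2008-12-09); then Saleh (2009-07-09).
Osei and Tran are each Dean, so the next rule applies.
Osei and Tran both have years in holy orders 3 years, so the next rule applies.
Among Osei and Tran, alphabetically by surname: Osei before Tran.
Full order: Varga, Novak, Osei, Tran, Yilmaz, Oyelaran, Achebe, Saleh.

Varga, Novak, Osei, Tran, Yilmaz, Oyelaran, Achebe, Saleh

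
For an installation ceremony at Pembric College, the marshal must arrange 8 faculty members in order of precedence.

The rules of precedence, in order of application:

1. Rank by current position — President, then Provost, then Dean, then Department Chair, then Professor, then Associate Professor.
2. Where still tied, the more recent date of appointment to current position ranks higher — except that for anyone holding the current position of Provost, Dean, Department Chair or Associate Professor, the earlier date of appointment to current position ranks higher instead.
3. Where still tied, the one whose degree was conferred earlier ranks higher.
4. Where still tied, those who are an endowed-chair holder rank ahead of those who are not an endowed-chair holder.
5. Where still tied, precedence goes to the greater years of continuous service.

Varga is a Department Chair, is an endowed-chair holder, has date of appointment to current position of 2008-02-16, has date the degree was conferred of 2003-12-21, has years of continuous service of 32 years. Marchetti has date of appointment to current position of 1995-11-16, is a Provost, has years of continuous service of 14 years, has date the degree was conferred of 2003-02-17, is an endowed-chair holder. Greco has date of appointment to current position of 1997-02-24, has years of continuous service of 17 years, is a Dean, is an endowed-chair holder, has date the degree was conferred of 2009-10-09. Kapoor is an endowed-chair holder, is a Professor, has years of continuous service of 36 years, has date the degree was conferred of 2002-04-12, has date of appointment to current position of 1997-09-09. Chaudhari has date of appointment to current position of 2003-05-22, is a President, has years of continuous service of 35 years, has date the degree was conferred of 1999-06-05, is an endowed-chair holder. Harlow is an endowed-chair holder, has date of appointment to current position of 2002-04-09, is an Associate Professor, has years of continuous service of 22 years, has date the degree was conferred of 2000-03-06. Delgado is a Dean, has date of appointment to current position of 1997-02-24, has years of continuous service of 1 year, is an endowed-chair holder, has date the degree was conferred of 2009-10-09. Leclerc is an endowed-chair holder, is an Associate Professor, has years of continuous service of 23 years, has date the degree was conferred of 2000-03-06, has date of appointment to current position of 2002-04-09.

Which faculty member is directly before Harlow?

Leclerc

By current position: Chaudhari (President); then Marchetti (Provost); then Greco and Delgado (Dean); then Varga (Department Chair); then Kapoor (Professor); then Leclerc and Harlow (Associate Professor).
Greco and Delgado both have date of appointment to current position 1997-02-24, so the next rule applies.
Greco and Delgado both have date the degree was conferred 2009-10-09, so the next rule applies.
Greco and Delgado are each an endowed-chair holder, so the next rule applies.
Among Greco and Delgado, by years of continuous service (higher first): Greco (17 years) before Delgado (1 year).
Leclerc and Harlow both have date of appointment to current position 2002-04-09, so the next rule applies.
Leclerc and Harlow both have date the degree was conferred 2000-03-06, so the next rule applies.
Leclerc and Harlow are each an endowed-chair holder, so the next rule applies.
Among Leclerc and Harlow, by years of continuous service (higher first): Leclerc (23 years) before Harlow (22 years).
Order: Chaudhari, Marchetti, Greco, Delgado, Varga, Kapoor, Leclerc, Harlow.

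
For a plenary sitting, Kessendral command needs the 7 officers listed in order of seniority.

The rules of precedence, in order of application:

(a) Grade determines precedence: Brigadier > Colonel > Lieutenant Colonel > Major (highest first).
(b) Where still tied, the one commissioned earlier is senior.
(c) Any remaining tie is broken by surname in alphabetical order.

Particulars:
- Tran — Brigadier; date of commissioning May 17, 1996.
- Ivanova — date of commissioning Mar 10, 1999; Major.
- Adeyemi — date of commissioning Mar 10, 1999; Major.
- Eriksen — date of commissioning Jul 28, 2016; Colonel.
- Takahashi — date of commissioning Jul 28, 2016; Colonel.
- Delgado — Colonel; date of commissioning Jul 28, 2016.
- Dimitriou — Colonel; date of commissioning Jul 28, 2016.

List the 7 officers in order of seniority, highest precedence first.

By grade: Tran (Brigadier); then Delgado, Dimitriou, Eriksen and Takahashi (Colonel); then Adeyemi and Ivanova (Major).
Delgado, Dimitriou, Eriksen and Takahashi all have date of commissioning Jul 28, 2016, so the next rule applies.
Among Delgado, Dimitriou, Eriksen and Takahashi, alphabetically by surname: Delgado before Dimitriou before Eriksen before Takahashi.
Adeyemi and Ivanova both have date of commissioning Mar 10, 1999, so the next rule applies.
Among Adeyemi and Ivanova, alphabetically by surname: Adeyemi before Ivanova.
Full order: Tran, Delgado, Dimitriou, Eriksen, Takahashi, Adeyemi, Ivanova.

Tran, Delgado, Dimitriou, Eriksen, Takahashi, Adeyemi, Ivanova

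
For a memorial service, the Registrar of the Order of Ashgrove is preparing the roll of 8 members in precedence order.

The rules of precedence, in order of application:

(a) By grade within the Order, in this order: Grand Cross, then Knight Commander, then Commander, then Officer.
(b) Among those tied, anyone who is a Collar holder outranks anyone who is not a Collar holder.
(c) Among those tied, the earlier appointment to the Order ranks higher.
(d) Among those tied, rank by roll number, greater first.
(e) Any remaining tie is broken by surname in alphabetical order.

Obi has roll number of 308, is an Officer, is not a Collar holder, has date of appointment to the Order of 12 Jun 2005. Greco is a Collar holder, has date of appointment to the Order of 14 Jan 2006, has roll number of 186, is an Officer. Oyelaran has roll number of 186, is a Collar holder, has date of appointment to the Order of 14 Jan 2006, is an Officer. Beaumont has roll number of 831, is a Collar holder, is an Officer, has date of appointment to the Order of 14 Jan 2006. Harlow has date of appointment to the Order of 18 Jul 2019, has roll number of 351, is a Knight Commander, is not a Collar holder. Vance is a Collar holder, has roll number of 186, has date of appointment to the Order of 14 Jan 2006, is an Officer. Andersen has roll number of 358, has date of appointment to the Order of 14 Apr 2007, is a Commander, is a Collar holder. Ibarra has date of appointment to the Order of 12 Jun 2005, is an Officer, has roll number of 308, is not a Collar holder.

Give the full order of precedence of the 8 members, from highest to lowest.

By grade within the Order: Harlow (Knight Commander); then Andersen (Commander); then Beaumont, Greco, Oyelaran, Vance, Ibarra and Obi (Officer).
Among Beaumont, Greco, Oyelaran, Vance, Ibarra and Obi, a Collar holder before not a Collar holder: Beaumont, Greco, Oyelaran and Vance (a Collar holder) before Ibarra and Obi (not a Collar holder).
Beaumont, Greco, Oyelaran and Vance all have date of appointment to the Order 14 Jan 2006, so the next rule applies.
Among Beaumont, Greco, Oyelaran and Vance, by roll number (higher first): Beaumont (831) before Greco, Oyelaran and Vance (186).
Among Greco, Oyelaran and Vance, alphabetically by surname: Greco before Oyelaran before Vance.
Ibarra and Obi both have date of appointment to the Order 12 Jun 2005, so the next rule applies.
Ibarra and Obi both have roll number 308, so the next rule applies.
Among Ibarra and Obi, alphabetically by surname: Ibarra before Obi.
Full order: Harlow, Andersen, Beaumont, Greco, Oyelaran, Vance, Ibarra, Obi.

Harlow, Andersen, Beaumont, Greco, Oyelaran, Vance, Ibarra, Obi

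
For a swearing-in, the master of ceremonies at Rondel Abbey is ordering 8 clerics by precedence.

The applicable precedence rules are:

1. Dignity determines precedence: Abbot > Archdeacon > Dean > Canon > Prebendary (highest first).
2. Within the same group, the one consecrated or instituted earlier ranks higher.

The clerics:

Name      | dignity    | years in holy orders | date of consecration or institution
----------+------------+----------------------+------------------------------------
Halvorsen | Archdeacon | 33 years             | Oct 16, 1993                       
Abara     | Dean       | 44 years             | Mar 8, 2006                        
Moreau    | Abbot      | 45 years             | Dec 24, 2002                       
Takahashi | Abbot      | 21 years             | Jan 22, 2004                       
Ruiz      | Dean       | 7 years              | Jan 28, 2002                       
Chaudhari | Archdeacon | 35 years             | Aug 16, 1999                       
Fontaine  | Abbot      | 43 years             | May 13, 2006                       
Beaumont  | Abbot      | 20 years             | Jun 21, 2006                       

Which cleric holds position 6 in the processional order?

Chaudhari

By dignity: Moreau, Takahashi, Fontaine and Beaumont (Abbot); then Halvorsen and Chaudhari (Archdeacon); then Ruiz and Abara (Dean).
Among Moreau, Takahashi, Fontaine and Beaumont, by date of consecration or institution (earlier first): Moreau (Dec 24, 2002) before Takahashi (Jan 22, 2004) before Fontaine (May 13, 2006) before Beaumont (Jun 21, 2006).
Among Halvorsen and Chaudhari, by date of consecration or institution (earlier first): Halvorsen (Oct 16, 1993) before Chaudhari (Aug 16, 1999).
Among Ruiz and Abara, by date of consecration or institution (earlier first): Ruiz (Jan 28, 2002) before Abara (Mar 8, 2006).
Order: Moreau, Takahashi, Fontaine, Beaumont, Halvorsen, Chaudhari, Ruiz, Abara.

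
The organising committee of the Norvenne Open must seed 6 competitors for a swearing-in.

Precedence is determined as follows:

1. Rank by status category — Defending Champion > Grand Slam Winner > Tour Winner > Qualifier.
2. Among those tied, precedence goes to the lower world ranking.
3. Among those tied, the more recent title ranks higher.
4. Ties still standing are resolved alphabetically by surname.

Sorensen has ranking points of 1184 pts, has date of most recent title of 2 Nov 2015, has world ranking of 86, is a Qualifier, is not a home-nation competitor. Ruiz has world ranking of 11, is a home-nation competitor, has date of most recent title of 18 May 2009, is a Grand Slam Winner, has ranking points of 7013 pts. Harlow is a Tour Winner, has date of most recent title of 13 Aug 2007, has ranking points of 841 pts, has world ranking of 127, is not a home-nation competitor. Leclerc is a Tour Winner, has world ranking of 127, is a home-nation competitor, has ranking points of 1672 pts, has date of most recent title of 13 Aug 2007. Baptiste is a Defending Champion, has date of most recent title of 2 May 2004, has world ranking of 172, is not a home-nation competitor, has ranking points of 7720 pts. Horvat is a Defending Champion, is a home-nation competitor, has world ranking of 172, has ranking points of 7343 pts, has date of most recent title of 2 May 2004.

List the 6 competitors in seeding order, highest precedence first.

By status category: Baptiste and Horvat (Defending Champion); then Ruiz (Grand Slam Winner); then Harlow and Leclerc (Tour Winner); then Sorensen (Qualifier).
Baptiste and Horvat both have world ranking 172, so the next rule applies.
Baptiste and Horvat both have date of most recent title 2 May 2004, so the next rule applies.
Among Baptiste and Horvat, alphabetically by surname: Baptiste before Horvat.
Harlow and Leclerc both have world ranking 127, so the next rule applies.
Harlow and Leclerc both have date of most recent title 13 Aug 2007, so the next rule applies.
Among Harlow and Leclerc, alphabetically by surname: Harlow before Leclerc.
Full order: Baptiste, Horvat, Ruiz, Harlow, Leclerc, Sorensen.

Baptiste, Horvat, Ruiz, Harlow, Leclerc, Sorensen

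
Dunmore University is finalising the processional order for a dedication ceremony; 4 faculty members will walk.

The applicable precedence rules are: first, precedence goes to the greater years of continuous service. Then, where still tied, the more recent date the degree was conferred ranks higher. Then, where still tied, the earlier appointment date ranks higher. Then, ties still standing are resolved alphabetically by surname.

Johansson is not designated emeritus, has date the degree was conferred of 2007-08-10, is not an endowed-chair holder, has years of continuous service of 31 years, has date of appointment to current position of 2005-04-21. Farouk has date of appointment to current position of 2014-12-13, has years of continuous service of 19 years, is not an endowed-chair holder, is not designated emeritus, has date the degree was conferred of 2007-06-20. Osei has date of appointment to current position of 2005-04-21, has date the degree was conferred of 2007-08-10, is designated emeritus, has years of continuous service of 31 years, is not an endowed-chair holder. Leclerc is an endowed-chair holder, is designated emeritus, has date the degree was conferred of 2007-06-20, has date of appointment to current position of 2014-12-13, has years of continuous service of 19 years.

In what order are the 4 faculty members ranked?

By years of continuous service (higher first): Johansson and Osei (both 31 years); then Farouk and Leclerc (both 19 years).
Johansson and Osei both have date the degree was conferred 2007-08-10, so the next rule applies.
Johansson and Osei both have date of appointment to current position 2005-04-21, so the next rule applies.
Among Johansson and Osei, alphabetically by surname: Johansson before Osei.
Farouk and Leclerc both have date the degree was conferred 2007-06-20, so the next rule applies.
Farouk and Leclerc both have date of appointment to current position 2014-12-13, so the next rule applies.
Among Farouk and Leclerc, alphabetically by surname: Farouk before Leclerc.
Full order: Johansson, Osei, Farouk, Leclerc.

Johansson, Osei, Farouk, Leclerc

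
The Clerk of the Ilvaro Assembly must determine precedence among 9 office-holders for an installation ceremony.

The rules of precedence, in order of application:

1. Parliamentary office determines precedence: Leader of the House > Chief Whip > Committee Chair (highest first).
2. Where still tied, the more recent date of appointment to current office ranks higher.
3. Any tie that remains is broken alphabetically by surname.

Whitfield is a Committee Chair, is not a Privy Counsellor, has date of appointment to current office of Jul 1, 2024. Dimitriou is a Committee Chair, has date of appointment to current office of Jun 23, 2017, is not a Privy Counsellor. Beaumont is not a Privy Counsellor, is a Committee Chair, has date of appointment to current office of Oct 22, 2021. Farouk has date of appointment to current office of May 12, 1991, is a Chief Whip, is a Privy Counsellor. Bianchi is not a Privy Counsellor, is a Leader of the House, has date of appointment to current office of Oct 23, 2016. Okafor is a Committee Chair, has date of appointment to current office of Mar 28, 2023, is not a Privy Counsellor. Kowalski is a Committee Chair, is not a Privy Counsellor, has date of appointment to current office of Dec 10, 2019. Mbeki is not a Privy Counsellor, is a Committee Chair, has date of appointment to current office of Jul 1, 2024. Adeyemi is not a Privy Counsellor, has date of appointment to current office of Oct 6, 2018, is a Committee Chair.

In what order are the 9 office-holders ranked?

By parliamentary office: Bianchi (Leader of the House); then Farouk (Chief Whip); then Mbeki, Whitfield, Okafor, Beaumont, Kowalski, Adeyemi and Dimitriou (Committee Chair).
Among Mbeki, Whitfield, Okafor, Beaumont, Kowalski, Adeyemi and Dimitriou, by date of appointment to current office (later first): Mbeki and Whitfield (Jul 1, 2024) before Okafor (Mar 28, 2023) before Beaumont (Oct 22, 2021) before Kowalski (Dec 10, 2019) before Adeyemi (Oct 6, 2018) before Dimitriou (Jun 23, 2017).
Among Mbeki and Whitfield, alphabetically by surname: Mbeki before Whitfield.
Full order: Bianchi, Farouk, Mbeki, Whitfield, Okafor, Beaumont, Kowalski, Adeyemi, Dimitriou.

Bianchi, Farouk, Mbeki, Whitfield, Okafor, Beaumont, Kowalski, Adeyemi, Dimitriou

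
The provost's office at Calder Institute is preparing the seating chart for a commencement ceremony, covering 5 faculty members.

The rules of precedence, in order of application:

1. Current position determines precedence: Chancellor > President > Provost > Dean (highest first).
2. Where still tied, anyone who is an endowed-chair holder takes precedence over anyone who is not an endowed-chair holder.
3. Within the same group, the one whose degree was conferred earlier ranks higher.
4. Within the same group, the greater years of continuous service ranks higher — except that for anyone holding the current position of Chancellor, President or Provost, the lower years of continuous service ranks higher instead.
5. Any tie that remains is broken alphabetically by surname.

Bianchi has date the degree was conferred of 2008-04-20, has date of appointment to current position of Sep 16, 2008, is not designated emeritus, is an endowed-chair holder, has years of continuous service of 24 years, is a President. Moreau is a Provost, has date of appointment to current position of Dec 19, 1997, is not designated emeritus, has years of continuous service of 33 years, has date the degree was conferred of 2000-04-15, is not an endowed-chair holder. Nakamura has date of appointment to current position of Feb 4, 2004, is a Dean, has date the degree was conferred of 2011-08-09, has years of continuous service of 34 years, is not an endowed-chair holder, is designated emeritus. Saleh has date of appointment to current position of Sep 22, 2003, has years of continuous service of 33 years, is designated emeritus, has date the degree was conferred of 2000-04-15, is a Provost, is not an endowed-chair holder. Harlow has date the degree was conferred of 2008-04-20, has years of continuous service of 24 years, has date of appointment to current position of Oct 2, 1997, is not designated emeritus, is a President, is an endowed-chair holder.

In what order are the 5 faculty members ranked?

By current position: Bianchi and Harlow (President); then Moreau and Saleh (Provost); then Nakamura (Dean).
Bianchi and Harlow are each an endowed-chair holder, so the next rule applies.
Bianchi and Harlow both have date the degree was conferred 2008-04-20, so the next rule applies.
Bianchi and Harlow both have years of continuous service 24 years, so the next rule applies.
Among Bianchi and Harlow, alphabetically by surname: Bianchi before Harlow.
Moreau and Saleh are each not an endowed-chair holder, so the next rule applies.
Moreau and Saleh both have date the degree was conferred 2000-04-15, so the next rule applies.
Moreau and Saleh both have years of continuous service 33 years, so the next rule applies.
Among Moreau and Saleh, alphabetically by surname: Moreau before Saleh.
Full order: Bianchi, Harlow, Moreau, Saleh, Nakamura.

Bianchi, Harlow, Moreau, Saleh, Nakamura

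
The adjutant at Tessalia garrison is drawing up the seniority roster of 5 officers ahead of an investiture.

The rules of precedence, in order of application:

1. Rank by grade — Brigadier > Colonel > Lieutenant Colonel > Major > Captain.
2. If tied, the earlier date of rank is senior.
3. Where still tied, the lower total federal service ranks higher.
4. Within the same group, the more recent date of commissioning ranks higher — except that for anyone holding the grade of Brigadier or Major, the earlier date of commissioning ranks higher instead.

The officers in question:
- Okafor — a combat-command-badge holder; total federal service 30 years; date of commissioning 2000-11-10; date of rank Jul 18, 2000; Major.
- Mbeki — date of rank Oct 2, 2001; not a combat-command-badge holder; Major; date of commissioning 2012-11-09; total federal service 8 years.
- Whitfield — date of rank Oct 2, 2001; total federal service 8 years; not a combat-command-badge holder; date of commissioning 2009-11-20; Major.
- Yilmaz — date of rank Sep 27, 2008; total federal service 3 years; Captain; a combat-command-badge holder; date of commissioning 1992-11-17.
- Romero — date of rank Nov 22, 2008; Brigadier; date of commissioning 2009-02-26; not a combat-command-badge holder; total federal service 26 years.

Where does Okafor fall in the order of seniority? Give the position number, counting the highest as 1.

By grade: Romero (Brigadier); then Okafor, Whitfield and Mbeki (Major); then Yilmaz (Captain).
Among Okafor, Whitfield and Mbeki, by date of rank (earlier first): Okafor (Jul 18, 2000) before Whitfield and Mbeki (Oct 2, 2001).
Whitfield and Mbeki both have total federal service 8 years, so the next rule applies.
Among Whitfield and Mbeki, by date of commissioning (earlier first) (reversed rule for this group): Whitfield (2009-11-20) before Mbeki (2012-11-09).
Order: Romero, Okafor, Whitfield, Mbeki, Yilmaz. So position 2.

2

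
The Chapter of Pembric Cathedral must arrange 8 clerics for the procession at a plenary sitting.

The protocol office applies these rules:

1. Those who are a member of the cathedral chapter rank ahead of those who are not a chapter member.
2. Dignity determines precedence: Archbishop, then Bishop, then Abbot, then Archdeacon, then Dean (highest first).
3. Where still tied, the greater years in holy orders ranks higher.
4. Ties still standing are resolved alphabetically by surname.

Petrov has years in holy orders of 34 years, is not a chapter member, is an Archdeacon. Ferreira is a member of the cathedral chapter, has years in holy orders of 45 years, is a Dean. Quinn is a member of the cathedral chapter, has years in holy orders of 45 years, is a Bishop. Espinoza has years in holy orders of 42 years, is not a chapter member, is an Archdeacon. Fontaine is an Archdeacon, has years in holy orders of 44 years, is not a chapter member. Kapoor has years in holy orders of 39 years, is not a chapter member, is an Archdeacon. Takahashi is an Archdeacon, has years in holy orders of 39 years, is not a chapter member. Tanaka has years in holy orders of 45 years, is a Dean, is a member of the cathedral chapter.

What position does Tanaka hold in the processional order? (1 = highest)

By the first rule: Quinn, Ferreira and Tanaka (each a member of the cathedral chapter); then Fontaine, Espinoza, Kapoor, Takahashi and Petrov (each not a chapter member).
Among Quinn, Ferreira and Tanaka, by dignity: Quinn (Bishop) before Ferreira and Tanaka (Dean).
Ferreira and Tanaka both have years in holy orders 45 years, so the next rule applies.
Among Ferreira and Tanaka, alphabetically by surname: Ferreira before Tanaka.
Fontaine, Espinoza, Kapoor, Takahashi and Petrov are each Archdeacon, so the next rule applies.
Among Fontaine, Espinoza, Kapoor, Takahashi and Petrov, by years in holy orders (higher first): Fontaine (44 years) before Espinoza (42 years) before Kapoor and Takahashi (39 years) before Petrov (34 years).
Among Kapoor and Takahashi, alphabetically by surname: Kapoor before Takahashi.
Order: Quinn, Ferreira, Tanaka, Fontaine, Espinoza, Kapoor, Takahashi, Petrov. So position 3.

3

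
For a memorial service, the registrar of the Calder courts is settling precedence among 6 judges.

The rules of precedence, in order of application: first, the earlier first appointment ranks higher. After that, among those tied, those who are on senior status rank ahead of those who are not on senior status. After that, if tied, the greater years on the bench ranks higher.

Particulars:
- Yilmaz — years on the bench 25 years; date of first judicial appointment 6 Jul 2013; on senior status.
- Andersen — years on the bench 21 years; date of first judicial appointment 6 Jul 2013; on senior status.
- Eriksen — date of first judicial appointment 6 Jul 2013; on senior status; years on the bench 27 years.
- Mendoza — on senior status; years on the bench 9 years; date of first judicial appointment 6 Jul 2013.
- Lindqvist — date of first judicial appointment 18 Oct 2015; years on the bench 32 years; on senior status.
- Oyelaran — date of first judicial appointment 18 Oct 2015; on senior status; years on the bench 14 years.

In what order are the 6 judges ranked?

Eriksen, Yilmaz, Andersen, Mendoza, Lindqvist, Oyelaran

By date of first judicial appointment (earlier first): Eriksen, Yilmaz, Andersen and Mendoza (each 6 Jul 2013); then Lindqvist and Oyelaran (both 18 Oct 2015).
Eriksen, Yilmaz, Andersen and Mendoza are each on senior status, so the next rule applies.
Among Eriksen, Yilmaz, Andersen and Mendoza, by years on the bench (higher first): Eriksen (27 years) before Yilmaz (25 years) before Andersen (21 years) before Mendoza (9 years).
Lindqvist and Oyelaran are each on senior status, so the next rule applies.
Among Lindqvist and Oyelaran, by years on the bench (higher first): Lindqvist (32 years) before Oyelaran (14 years).
Full order: Eriksen, Yilmaz, Andersen, Mendoza, Lindqvist, Oyelaran.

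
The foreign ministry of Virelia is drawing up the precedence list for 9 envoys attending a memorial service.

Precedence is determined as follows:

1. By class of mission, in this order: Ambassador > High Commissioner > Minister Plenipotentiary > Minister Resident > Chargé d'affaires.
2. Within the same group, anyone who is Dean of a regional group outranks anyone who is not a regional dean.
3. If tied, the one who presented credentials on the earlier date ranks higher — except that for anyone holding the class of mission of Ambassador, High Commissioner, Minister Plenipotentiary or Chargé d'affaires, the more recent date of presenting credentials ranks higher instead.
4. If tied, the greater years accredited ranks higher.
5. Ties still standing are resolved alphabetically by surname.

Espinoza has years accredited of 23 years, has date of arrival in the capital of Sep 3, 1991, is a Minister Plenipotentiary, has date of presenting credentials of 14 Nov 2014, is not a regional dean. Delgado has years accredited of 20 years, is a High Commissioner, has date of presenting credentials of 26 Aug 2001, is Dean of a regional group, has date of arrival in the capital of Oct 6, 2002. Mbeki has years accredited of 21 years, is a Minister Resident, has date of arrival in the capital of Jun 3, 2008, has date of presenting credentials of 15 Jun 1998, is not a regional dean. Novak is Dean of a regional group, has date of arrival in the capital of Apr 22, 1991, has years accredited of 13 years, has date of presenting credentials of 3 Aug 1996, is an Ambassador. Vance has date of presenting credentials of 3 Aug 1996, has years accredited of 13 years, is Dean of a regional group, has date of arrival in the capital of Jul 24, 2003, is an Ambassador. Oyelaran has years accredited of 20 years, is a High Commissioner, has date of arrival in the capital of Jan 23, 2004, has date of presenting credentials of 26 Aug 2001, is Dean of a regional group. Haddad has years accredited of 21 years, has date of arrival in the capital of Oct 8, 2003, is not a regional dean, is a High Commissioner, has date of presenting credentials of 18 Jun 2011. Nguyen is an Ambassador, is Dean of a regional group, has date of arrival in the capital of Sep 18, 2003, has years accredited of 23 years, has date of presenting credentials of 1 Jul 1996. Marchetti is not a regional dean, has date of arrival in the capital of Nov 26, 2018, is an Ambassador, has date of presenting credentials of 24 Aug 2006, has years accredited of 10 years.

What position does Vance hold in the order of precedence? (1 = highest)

2

By class of mission: Novak, Vance, Nguyen and Marchetti (Ambassador); then Delgado, Oyelaran and Haddad (High Commissioner); then Espinoza (Minister Plenipotentiary); then Mbeki (Minister Resident).
Among Novak, Vance, Nguyen and Marchetti, Dean of a regional group before not a regional dean: Novak, Vance and Nguyen (Dean of a regional group) before Marchetti (not a regional dean).
Among Novak, Vance and Nguyen, by date of presenting credentials (later first) (reversed rule for this group): Novak and Vance (3 Aug 1996) before Nguyen (1 Jul 1996).
Novak and Vance both have years accredited 13 years, so the next rule applies.
Among Novak and Vance, alphabetically by surname: Novak before Vance.
Among Delgado, Oyelaran and Haddad, Dean of a regional group before not a regional dean: Delgado and Oyelaran (Dean of a regional group) before Haddad (not a regional dean).
Delgado and Oyelaran both have date of presenting credentials 26 Aug 2001, so the next rule applies.
Delgado and Oyelaran both have years accredited 20 years, so the next rule applies.
Among Delgado and Oyelaran, alphabetically by surname: Delgado before Oyelaran.
Order: Novak, Vance, Nguyen, Marchetti, Delgado, Oyelaran, Haddad, Espinoza, Mbeki. So position 2.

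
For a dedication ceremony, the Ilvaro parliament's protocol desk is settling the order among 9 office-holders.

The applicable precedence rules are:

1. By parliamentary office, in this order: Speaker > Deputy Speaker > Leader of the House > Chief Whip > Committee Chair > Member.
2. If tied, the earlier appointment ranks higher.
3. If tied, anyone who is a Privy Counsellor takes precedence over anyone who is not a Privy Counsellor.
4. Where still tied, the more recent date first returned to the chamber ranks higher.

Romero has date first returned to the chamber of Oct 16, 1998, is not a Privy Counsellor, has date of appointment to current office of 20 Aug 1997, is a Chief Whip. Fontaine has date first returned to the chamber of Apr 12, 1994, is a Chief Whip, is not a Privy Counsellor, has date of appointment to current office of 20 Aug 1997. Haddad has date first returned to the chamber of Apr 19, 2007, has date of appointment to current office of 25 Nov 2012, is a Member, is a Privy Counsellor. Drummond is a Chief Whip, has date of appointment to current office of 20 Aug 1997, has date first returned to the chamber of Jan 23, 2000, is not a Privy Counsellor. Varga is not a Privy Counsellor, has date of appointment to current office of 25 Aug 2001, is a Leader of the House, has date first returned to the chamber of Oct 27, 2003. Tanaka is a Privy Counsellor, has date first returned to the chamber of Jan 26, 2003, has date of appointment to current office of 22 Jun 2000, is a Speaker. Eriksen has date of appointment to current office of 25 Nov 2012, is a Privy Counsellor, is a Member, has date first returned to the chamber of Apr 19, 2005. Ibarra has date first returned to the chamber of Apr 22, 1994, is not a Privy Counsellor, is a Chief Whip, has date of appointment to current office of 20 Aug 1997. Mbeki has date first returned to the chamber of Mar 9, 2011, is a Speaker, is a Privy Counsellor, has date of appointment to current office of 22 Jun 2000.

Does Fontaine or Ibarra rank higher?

By parliamentary office: Mbeki and Tanaka (Speaker); then Varga (Leader of the House); then Drummond, Romero, Ibarra and Fontaine (Chief Whip); then Haddad and Eriksen (Member).
Mbeki and Tanaka both have date of appointment to current office 22 Jun 2000, so the next rule applies.
Mbeki and Tanaka are each a Privy Counsellor, so the next rule applies.
Among Mbeki and Tanaka, by date first returned to the chamber (later first): Mbeki (Mar 9, 2011) before Tanaka (Jan 26, 2003).
Drummond, Romero, Ibarra and Fontaine all have date of appointment to current office 20 Aug 1997, so the next rule applies.
Drummond, Romero, Ibarra and Fontaine are each not a Privy Counsellor, so the next rule applies.
Among Drummond, Romero, Ibarra and Fontaine, by date first returned to the chamber (later first): Drummond (Jan 23, 2000) before Romero (Oct 16, 1998) before Ibarra (Apr 22, 1994) before Fontaine (Apr 12, 1994).
Haddad and Eriksen both have date of appointment to current office 25 Nov 2012, so the next rule applies.
Haddad and Eriksen are each a Privy Counsellor, so the next rule applies.
Among Haddad and Eriksen, by date first returned to the chamber (later first): Haddad (Apr 19, 2007) before Eriksen (Apr 19, 2005).
So Ibarra takes precedence.

Ibarra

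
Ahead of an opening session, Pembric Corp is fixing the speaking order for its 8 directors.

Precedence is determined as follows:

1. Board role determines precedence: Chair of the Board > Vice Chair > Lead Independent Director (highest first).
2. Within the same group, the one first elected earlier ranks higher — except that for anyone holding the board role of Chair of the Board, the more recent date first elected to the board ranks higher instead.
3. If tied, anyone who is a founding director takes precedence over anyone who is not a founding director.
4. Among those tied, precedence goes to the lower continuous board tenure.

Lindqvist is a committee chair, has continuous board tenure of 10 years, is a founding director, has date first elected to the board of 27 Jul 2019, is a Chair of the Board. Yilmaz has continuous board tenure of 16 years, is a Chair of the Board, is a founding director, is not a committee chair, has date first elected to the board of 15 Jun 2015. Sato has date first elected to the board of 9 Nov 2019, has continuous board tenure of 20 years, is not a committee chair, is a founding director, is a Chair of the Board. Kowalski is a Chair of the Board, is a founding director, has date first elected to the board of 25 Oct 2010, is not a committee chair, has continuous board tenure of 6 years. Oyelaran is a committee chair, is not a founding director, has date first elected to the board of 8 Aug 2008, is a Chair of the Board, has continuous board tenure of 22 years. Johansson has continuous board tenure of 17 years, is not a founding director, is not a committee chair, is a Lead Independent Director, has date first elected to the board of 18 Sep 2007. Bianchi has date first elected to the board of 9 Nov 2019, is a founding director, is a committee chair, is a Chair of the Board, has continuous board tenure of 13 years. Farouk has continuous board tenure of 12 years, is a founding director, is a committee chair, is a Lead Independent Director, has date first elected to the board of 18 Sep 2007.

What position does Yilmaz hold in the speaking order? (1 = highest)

By board role: Bianchi, Sato, Lindqvist, Yilmaz, Kowalski and Oyelaran (Chair of the Board); then Farouk and Johansson (Lead Independent Director).
Among Bianchi, Sato, Lindqvist, Yilmaz, Kowalski and Oyelaran, by date first elected to the board (later first) (reversed rule for this group): Bianchi and Sato (9 Nov 2019) before Lindqvist (27 Jul 2019) before Yilmaz (15 Jun 2015) before Kowalski (25 Oct 2010) before Oyelaran (8 Aug 2008).
Bianchi and Sato are each a founding director, so the next rule applies.
Among Bianchi and Sato, by continuous board tenure (lower first): Bianchi (13 years) before Sato (20 years).
Farouk and Johansson both have date first elected to the board 18 Sep 2007, so the next rule applies.
Among Farouk and Johansson, a founding director before not a founding director: Farouk (a founding director) before Johansson (not a founding director).
Order: Bianchi, Sato, Lindqvist, Yilmaz, Kowalski, Oyelaran, Farouk, Johansson. So position 4.

4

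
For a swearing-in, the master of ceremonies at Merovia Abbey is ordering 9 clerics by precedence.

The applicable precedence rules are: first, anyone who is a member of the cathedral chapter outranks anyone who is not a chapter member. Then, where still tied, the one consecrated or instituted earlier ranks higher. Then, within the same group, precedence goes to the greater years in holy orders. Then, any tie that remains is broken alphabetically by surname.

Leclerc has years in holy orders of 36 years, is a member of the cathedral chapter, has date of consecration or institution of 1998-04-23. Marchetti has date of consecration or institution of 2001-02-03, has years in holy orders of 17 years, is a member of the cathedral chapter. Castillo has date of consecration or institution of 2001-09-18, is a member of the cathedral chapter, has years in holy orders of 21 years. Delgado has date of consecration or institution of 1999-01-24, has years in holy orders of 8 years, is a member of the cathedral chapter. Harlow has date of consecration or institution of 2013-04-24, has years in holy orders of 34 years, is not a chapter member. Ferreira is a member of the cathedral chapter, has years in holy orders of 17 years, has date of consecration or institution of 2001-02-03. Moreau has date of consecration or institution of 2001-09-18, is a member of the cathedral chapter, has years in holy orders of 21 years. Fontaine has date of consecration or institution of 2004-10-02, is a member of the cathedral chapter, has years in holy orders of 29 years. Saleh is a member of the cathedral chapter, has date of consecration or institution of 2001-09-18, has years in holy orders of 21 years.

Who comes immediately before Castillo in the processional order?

Marchetti

By the first rule: Leclerc, Delgado, Ferreira, Marchetti, Castillo, Moreau, Saleh and Fontaine (each a member of the cathedral chapter); then Harlow (not a chapter member).
Among Leclerc, Delgado, Ferreira, Marchetti, Castillo, Moreau, Saleh and Fontaine, by date of consecration or institution (earlier first): Leclerc (1998-04-23) before Delgado (1999-01-24) before Ferreira and Marchetti (2001-02-03) before Castillo, Moreau and Saleh (2001-09-18) before Fontaine (2004-10-02).
Ferreira and Marchetti both have years in holy orders 17 years, so the next rule applies.
Among Ferreira and Marchetti, alphabetically by surname: Ferreira before Marchetti.
Castillo, Moreau and Saleh all have years in holy orders 21 years, so the next rule applies.
Among Castillo, Moreau and Saleh, alphabetically by surname: Castillo before Moreau before Saleh.
Order: Leclerc, Delgado, Ferreira, Marchetti, Castillo, Moreau, Saleh, Fontaine, Harlow.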